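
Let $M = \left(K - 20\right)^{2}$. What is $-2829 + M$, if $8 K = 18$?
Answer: $- \frac{40223}{16} \approx -2513.9$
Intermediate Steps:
$K = \frac{9}{4}$ ($K = \frac{1}{8} \cdot 18 = \frac{9}{4} \approx 2.25$)
$M = \frac{5041}{16}$ ($M = \left(\frac{9}{4} - 20\right)^{2} = \left(- \frac{71}{4}\right)^{2} = \frac{5041}{16} \approx 315.06$)
$-2829 + M = -2829 + \frac{5041}{16} = - \frac{40223}{16}$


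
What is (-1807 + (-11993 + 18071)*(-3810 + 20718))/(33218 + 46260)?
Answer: 102765017/79478 ≈ 1293.0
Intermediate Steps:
(-1807 + (-11993 + 18071)*(-3810 + 20718))/(33218 + 46260) = (-1807 + 6078*16908)/79478 = (-1807 + 102766824)*(1/79478) = 102765017*(1/79478) = 102765017/79478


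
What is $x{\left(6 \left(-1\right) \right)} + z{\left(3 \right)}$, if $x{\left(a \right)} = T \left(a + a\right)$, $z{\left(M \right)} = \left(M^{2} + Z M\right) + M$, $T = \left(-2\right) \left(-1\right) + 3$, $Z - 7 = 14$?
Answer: $15$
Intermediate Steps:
$Z = 21$ ($Z = 7 + 14 = 21$)
$T = 5$ ($T = 2 + 3 = 5$)
$z{\left(M \right)} = M^{2} + 22 M$ ($z{\left(M \right)} = \left(M^{2} + 21 M\right) + M = M^{2} + 22 M$)
$x{\left(a \right)} = 10 a$ ($x{\left(a \right)} = 5 \left(a + a\right) = 5 \cdot 2 a = 10 a$)
$x{\left(6 \left(-1\right) \right)} + z{\left(3 \right)} = 10 \cdot 6 \left(-1\right) + 3 \left(22 + 3\right) = 10 \left(-6\right) + 3 \cdot 25 = -60 + 75 = 15$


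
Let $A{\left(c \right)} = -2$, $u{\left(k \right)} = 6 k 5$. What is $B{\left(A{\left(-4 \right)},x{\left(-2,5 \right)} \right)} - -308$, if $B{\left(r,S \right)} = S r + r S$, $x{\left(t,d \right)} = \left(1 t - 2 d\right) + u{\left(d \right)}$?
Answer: $-244$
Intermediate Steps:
$u{\left(k \right)} = 30 k$
$x{\left(t,d \right)} = t + 28 d$ ($x{\left(t,d \right)} = \left(1 t - 2 d\right) + 30 d = \left(t - 2 d\right) + 30 d = t + 28 d$)
$B{\left(r,S \right)} = 2 S r$ ($B{\left(r,S \right)} = S r + S r = 2 S r$)
$B{\left(A{\left(-4 \right)},x{\left(-2,5 \right)} \right)} - -308 = 2 \left(-2 + 28 \cdot 5\right) \left(-2\right) - -308 = 2 \left(-2 + 140\right) \left(-2\right) + 308 = 2 \cdot 138 \left(-2\right) + 308 = -552 + 308 = -244$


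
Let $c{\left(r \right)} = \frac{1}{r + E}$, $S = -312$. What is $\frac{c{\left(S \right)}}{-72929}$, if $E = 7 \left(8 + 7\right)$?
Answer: $\frac{1}{15096303} \approx 6.6241 \cdot 10^{-8}$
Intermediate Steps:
$E = 105$ ($E = 7 \cdot 15 = 105$)
$c{\left(r \right)} = \frac{1}{105 + r}$ ($c{\left(r \right)} = \frac{1}{r + 105} = \frac{1}{105 + r}$)
$\frac{c{\left(S \right)}}{-72929} = \frac{1}{\left(105 - 312\right) \left(-72929\right)} = \frac{1}{-207} \left(- \frac{1}{72929}\right) = \left(- \frac{1}{207}\right) \left(- \frac{1}{72929}\right) = \frac{1}{15096303}$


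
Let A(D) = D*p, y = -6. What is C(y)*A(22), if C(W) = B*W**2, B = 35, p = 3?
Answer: 83160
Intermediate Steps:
A(D) = 3*D (A(D) = D*3 = 3*D)
C(W) = 35*W**2
C(y)*A(22) = (35*(-6)**2)*(3*22) = (35*36)*66 = 1260*66 = 83160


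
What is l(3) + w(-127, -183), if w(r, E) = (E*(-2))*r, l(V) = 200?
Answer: -46282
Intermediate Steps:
w(r, E) = -2*E*r (w(r, E) = (-2*E)*r = -2*E*r)
l(3) + w(-127, -183) = 200 - 2*(-183)*(-127) = 200 - 46482 = -46282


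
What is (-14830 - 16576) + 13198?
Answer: -18208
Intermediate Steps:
(-14830 - 16576) + 13198 = -31406 + 13198 = -18208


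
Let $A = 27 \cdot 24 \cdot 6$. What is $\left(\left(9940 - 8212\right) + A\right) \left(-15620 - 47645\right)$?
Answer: $-355296240$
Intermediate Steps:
$A = 3888$ ($A = 648 \cdot 6 = 3888$)
$\left(\left(9940 - 8212\right) + A\right) \left(-15620 - 47645\right) = \left(\left(9940 - 8212\right) + 3888\right) \left(-15620 - 47645\right) = \left(\left(9940 - 8212\right) + 3888\right) \left(-63265\right) = \left(1728 + 3888\right) \left(-63265\right) = 5616 \left(-63265\right) = -355296240$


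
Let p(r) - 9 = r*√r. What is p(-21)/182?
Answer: 9/182 - 3*I*√21/26 ≈ 0.049451 - 0.52876*I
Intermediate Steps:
p(r) = 9 + r^(3/2) (p(r) = 9 + r*√r = 9 + r^(3/2))
p(-21)/182 = (9 + (-21)^(3/2))/182 = (9 - 21*I*√21)*(1/182) = 9/182 - 3*I*√21/26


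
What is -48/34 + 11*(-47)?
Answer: -8813/17 ≈ -518.41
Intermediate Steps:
-48/34 + 11*(-47) = -48*1/34 - 517 = -24/17 - 517 = -8813/17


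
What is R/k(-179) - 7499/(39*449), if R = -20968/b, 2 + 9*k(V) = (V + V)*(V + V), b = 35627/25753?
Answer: -59671176029461/39977854424157 ≈ -1.4926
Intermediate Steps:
b = 35627/25753 (b = 35627*(1/25753) = 35627/25753 ≈ 1.3834)
k(V) = -2/9 + 4*V²/9 (k(V) = -2/9 + ((V + V)*(V + V))/9 = -2/9 + ((2*V)*(2*V))/9 = -2/9 + (4*V²)/9 = -2/9 + 4*V²/9)
R = -539988904/35627 (R = -20968/35627/25753 = -20968*25753/35627 = -539988904/35627 ≈ -15157.)
R/k(-179) - 7499/(39*449) = -539988904/(35627*(-2/9 + (4/9)*(-179)²)) - 7499/(39*449) = -539988904/(35627*(-2/9 + (4/9)*32041)) - 7499/17511 = -539988904/(35627*(-2/9 + 128164/9)) - 7499*1/17511 = -539988904/(35627*128162/9) - 7499/17511 = -539988904/35627*9/128162 - 7499/17511 = -2429950068/2283013787 - 7499/17511 = -59671176029461/39977854424157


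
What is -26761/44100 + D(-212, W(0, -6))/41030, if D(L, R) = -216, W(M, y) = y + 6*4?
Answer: -15821849/25848900 ≈ -0.61209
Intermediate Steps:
W(M, y) = 24 + y (W(M, y) = y + 24 = 24 + y)
-26761/44100 + D(-212, W(0, -6))/41030 = -26761/44100 - 216/41030 = -26761*1/44100 - 216*1/41030 = -3823/6300 - 108/20515 = -15821849/25848900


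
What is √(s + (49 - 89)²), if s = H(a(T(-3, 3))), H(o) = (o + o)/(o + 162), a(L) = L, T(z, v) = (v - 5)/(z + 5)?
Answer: 3*√4608142/161 ≈ 40.000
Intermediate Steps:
T(z, v) = (-5 + v)/(5 + z)
H(o) = 2*o/(162 + o) (H(o) = (2*o)/(162 + o) = 2*o/(162 + o))
s = -2/161 (s = 2*((-5 + 3)/(5 - 3))/(162 + (-5 + 3)/(5 - 3)) = 2*(-2/2)/(162 - 2/2) = 2*((½)*(-2))/(162 + (½)*(-2)) = 2*(-1)/(162 - 1) = 2*(-1)/161 = 2*(-1)*(1/161) = -2/161 ≈ -0.012422)
√(s + (49 - 89)²) = √(-2/161 + (49 - 89)²) = √(-2/161 + (-40)²) = √(-2/161 + 1600) = √(257598/161) = 3*√4608142/161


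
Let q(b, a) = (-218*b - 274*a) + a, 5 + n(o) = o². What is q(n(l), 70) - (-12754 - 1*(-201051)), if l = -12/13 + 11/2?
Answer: -71278695/338 ≈ -2.1088e+5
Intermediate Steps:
l = 119/26 (l = -12*1/13 + 11*(½) = -12/13 + 11/2 = 119/26 ≈ 4.5769)
n(o) = -5 + o²
q(b, a) = -273*a - 218*b (q(b, a) = (-274*a - 218*b) + a = -273*a - 218*b)
q(n(l), 70) - (-12754 - 1*(-201051)) = (-273*70 - 218*(-5 + (119/26)²)) - (-12754 - 1*(-201051)) = (-19110 - 218*(-5 + 14161/676)) - (-12754 + 201051) = (-19110 - 218*10781/676) - 1*188297 = (-19110 - 1175129/338) - 188297 = -7634309/338 - 188297 = -71278695/338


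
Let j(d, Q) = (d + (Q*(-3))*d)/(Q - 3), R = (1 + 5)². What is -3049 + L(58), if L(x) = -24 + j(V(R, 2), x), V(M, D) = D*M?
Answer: -181471/55 ≈ -3299.5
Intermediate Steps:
R = 36 (R = 6² = 36)
j(d, Q) = (d - 3*Q*d)/(-3 + Q) (j(d, Q) = (d + (-3*Q)*d)/(-3 + Q) = (d - 3*Q*d)/(-3 + Q))
L(x) = -24 + 72*(1 - 3*x)/(-3 + x) (L(x) = -24 + (2*36)*(1 - 3*x)/(-3 + x) = -24 + 72*(1 - 3*x)/(-3 + x))
-3049 + L(58) = -3049 + 48*(3 - 5*58)/(-3 + 58) = -3049 + 48*(3 - 290)/55 = -3049 + 48*(1/55)*(-287) = -3049 - 13776/55 = -181471/55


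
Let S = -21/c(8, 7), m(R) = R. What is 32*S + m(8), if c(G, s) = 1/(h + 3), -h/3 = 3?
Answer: 4040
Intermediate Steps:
h = -9 (h = -3*3 = -9)
c(G, s) = -1/6 (c(G, s) = 1/(-9 + 3) = 1/(-6) = -1/6)
S = 126 (S = -21/(-1/6) = -21*(-6) = 126)
32*S + m(8) = 32*126 + 8 = 4032 + 8 = 4040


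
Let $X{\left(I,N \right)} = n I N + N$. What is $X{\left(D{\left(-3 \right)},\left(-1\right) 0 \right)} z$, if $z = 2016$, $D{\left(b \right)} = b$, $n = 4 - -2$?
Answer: $0$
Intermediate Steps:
$n = 6$ ($n = 4 + 2 = 6$)
$X{\left(I,N \right)} = N + 6 I N$ ($X{\left(I,N \right)} = 6 I N + N = N + 6 I N$)
$X{\left(D{\left(-3 \right)},\left(-1\right) 0 \right)} z = \left(-1\right) 0 \left(1 + 6 \left(-3\right)\right) 2016 = 0 \left(1 - 18\right) 2016 = 0 \left(-17\right) 2016 = 0 \cdot 2016 = 0$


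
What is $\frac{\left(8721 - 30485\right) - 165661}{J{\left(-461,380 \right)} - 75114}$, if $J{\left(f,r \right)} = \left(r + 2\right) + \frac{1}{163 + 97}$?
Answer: $\frac{16243500}{6476773} \approx 2.508$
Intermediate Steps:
$J{\left(f,r \right)} = \frac{521}{260} + r$ ($J{\left(f,r \right)} = \left(2 + r\right) + \frac{1}{260} = \frac{521}{260} + r$)
$\frac{\left(8721 - 30485\right) - 165661}{J{\left(-461,380 \right)} - 75114} = \frac{\left(8721 - 30485\right) - 165661}{\left(\frac{521}{260} + 380\right) - 75114} = \frac{\left(8721 - 30485\right) - 165661}{\frac{99321}{260} - 75114} = \frac{-21764 - 165661}{- \frac{19430319}{260}} = \left(-187425\right) \left(- \frac{260}{19430319}\right) = \frac{16243500}{6476773}$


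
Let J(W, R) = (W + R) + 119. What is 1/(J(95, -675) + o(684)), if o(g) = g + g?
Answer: 1/907 ≈ 0.0011025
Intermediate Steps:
o(g) = 2*g
J(W, R) = 119 + R + W (J(W, R) = (R + W) + 119 = 119 + R + W)
1/(J(95, -675) + o(684)) = 1/((119 - 675 + 95) + 2*684) = 1/(-461 + 1368) = 1/907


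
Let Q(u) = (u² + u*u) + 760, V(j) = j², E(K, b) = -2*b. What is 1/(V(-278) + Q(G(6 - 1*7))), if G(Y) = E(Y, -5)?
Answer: 1/78244 ≈ 1.2781e-5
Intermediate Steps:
G(Y) = 10 (G(Y) = -2*(-5) = 10)
Q(u) = 760 + 2*u² (Q(u) = (u² + u²) + 760 = 2*u² + 760 = 760 + 2*u²)
1/(V(-278) + Q(G(6 - 1*7))) = 1/((-278)² + (760 + 2*10²)) = 1/(77284 + (760 + 2*100)) = 1/(77284 + (760 + 200)) = 1/(77284 + 960) = 1/78244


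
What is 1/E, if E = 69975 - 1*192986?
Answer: -1/123011 ≈ -8.1294e-6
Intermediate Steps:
E = -123011 (E = 69975 - 192986 = -123011)
1/E = 1/(-123011) = -1/123011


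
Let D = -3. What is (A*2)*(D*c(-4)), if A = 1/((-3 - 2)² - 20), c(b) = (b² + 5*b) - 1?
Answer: 6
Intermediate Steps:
c(b) = -1 + b² + 5*b
A = ⅕ (A = 1/((-5)² - 20) = 1/(25 - 20) = 1/5 = ⅕ ≈ 0.20000)
(A*2)*(D*c(-4)) = ((⅕)*2)*(-3*(-1 + (-4)² + 5*(-4))) = 2*(-3*(-1 + 16 - 20))/5 = 2*(-3*(-5))/5 = (⅖)*15 = 6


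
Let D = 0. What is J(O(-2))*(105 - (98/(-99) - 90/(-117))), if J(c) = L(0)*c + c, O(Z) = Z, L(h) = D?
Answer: -270838/1287 ≈ -210.44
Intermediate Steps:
L(h) = 0
J(c) = c (J(c) = 0*c + c = 0 + c = c)
J(O(-2))*(105 - (98/(-99) - 90/(-117))) = -2*(105 - (98/(-99) - 90/(-117))) = -2*(105 - (98*(-1/99) - 90*(-1/117))) = -2*(105 - (-98/99 + 10/13)) = -2*(105 - 1*(-284/1287)) = -2*(105 + 284/1287) = -2*135419/1287 = -270838/1287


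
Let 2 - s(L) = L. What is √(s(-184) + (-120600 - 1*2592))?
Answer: I*√123006 ≈ 350.72*I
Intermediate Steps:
s(L) = 2 - L
√(s(-184) + (-120600 - 1*2592)) = √((2 - 1*(-184)) + (-120600 - 1*2592)) = √((2 + 184) + (-120600 - 2592)) = √(186 - 123192) = √(-123006) = I*√123006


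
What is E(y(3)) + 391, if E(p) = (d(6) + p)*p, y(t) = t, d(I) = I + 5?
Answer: 433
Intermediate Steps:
d(I) = 5 + I
E(p) = p*(11 + p) (E(p) = ((5 + 6) + p)*p = (11 + p)*p = p*(11 + p))
E(y(3)) + 391 = 3*(11 + 3) + 391 = 3*14 + 391 = 42 + 391 = 433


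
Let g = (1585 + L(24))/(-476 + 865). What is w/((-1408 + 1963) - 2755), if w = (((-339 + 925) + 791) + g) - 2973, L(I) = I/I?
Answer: 309629/427900 ≈ 0.72360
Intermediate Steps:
L(I) = 1
g = 1586/389 (g = (1585 + 1)/(-476 + 865) = 1586/389 ≈ 4.0771)
w = -619258/389 (w = (((-339 + 925) + 791) + 1586/389) - 2973 = ((586 + 791) + 1586/389) - 2973 = (1377 + 1586/389) - 2973 = 537239/389 - 2973 = -619258/389 ≈ -1591.9)
w/((-1408 + 1963) - 2755) = -619258/(389*((-1408 + 1963) - 2755)) = -619258/(389*(555 - 2755)) = -619258/389/(-2200) = -619258/389*(-1/2200) = 309629/427900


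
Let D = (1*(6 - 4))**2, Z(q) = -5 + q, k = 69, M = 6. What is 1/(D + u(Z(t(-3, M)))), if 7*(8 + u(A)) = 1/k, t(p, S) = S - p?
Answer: -483/1931 ≈ -0.25013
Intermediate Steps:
u(A) = -3863/483 (u(A) = -8 + (1/7)/69 = -8 + (1/7)*(1/69) = -8 + 1/483 = -3863/483)
D = 4 (D = (1*2)**2 = 2**2 = 4)
1/(D + u(Z(t(-3, M)))) = 1/(4 - 3863/483) = 1/(-1931/483) = -483/1931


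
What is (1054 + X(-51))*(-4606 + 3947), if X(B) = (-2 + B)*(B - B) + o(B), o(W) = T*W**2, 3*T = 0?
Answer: -694586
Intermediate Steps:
T = 0 (T = (1/3)*0 = 0)
o(W) = 0 (o(W) = 0*W**2 = 0)
X(B) = 0 (X(B) = (-2 + B)*(B - B) + 0 = (-2 + B)*0 + 0 = 0 + 0 = 0)
(1054 + X(-51))*(-4606 + 3947) = (1054 + 0)*(-4606 + 3947) = 1054*(-659) = -694586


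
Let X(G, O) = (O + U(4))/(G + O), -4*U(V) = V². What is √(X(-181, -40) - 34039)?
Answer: 5*I*√66499563/221 ≈ 184.5*I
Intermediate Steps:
U(V) = -V²/4
X(G, O) = (-4 + O)/(G + O) (X(G, O) = (O - ¼*4²)/(G + O) = (O - ¼*16)/(G + O) = (O - 4)/(G + O) = (-4 + O)/(G + O))
√(X(-181, -40) - 34039) = √((-4 - 40)/(-181 - 40) - 34039) = √(-44/(-221) - 34039) = √(-1/221*(-44) - 34039) = √(44/221 - 34039) = √(-7522575/221) = 5*I*√66499563/221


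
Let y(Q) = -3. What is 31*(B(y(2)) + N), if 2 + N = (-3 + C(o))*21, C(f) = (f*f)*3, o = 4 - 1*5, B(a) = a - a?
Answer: -62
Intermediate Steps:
B(a) = 0
o = -1 (o = 4 - 5 = -1)
C(f) = 3*f² (C(f) = f²*3 = 3*f²)
N = -2 (N = -2 + (-3 + 3*(-1)²)*21 = -2 + (-3 + 3*1)*21 = -2 + (-3 + 3)*21 = -2 + 0*21 = -2 + 0 = -2)
31*(B(y(2)) + N) = 31*(0 - 2) = 31*(-2) = -62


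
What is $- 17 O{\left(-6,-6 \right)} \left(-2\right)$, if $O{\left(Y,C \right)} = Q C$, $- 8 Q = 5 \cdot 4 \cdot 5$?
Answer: $2550$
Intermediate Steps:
$Q = - \frac{25}{2}$ ($Q = - \frac{5 \cdot 4 \cdot 5}{8} = - \frac{20 \cdot 5}{8} = \left(- \frac{1}{8}\right) 100 = - \frac{25}{2} \approx -12.5$)
$O{\left(Y,C \right)} = - \frac{25 C}{2}$
$- 17 O{\left(-6,-6 \right)} \left(-2\right) = - 17 \left(\left(- \frac{25}{2}\right) \left(-6\right)\right) \left(-2\right) = \left(-17\right) 75 \left(-2\right) = \left(-1275\right) \left(-2\right) = 2550$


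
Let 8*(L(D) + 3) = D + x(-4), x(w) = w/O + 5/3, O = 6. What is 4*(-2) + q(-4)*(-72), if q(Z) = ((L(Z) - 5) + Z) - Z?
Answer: 595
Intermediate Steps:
x(w) = 5/3 + w/6 (x(w) = w/6 + 5/3 = 5/3 + w/6)
L(D) = -23/8 + D/8 (L(D) = -3 + (D + (5/3 + (1/6)*(-4)))/8 = -3 + (D + (5/3 - 2/3))/8 = -3 + (D + 1)/8 = -3 + (1 + D)/8 = -3 + (1/8 + D/8) = -23/8 + D/8)
q(Z) = -63/8 + Z/8 (q(Z) = (((-23/8 + Z/8) - 5) + Z) - Z = ((-63/8 + Z/8) + Z) - Z = (-63/8 + 9*Z/8) - Z = -63/8 + Z/8)
4*(-2) + q(-4)*(-72) = 4*(-2) + (-63/8 + (1/8)*(-4))*(-72) = -8 + (-63/8 - 1/2)*(-72) = -8 - 67/8*(-72) = -8 + 603 = 595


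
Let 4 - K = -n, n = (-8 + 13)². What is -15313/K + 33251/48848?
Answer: -747045145/1416592 ≈ -527.35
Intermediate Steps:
n = 25 (n = 5² = 25)
K = 29 (K = 4 - (-1)*25 = 4 - 1*(-25) = 4 + 25 = 29)
-15313/K + 33251/48848 = -15313/29 + 33251/48848 = -747045145/1416592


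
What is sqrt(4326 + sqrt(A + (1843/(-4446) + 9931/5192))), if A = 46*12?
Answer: sqrt(11085750860184 + 25311*sqrt(5673549120382))/50622 ≈ 65.951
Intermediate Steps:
A = 552
sqrt(4326 + sqrt(A + (1843/(-4446) + 9931/5192))) = sqrt(4326 + sqrt(552 + (1843/(-4446) + 9931/5192))) = sqrt(4326 + sqrt(552 + (1843*(-1/4446) + 9931*(1/5192)))) = sqrt(4326 + sqrt(552 + (-97/234 + 9931/5192))) = sqrt(4326 + sqrt(552 + 910115/607464)) = sqrt(4326 + sqrt(336230243/607464)) = sqrt(4326 + sqrt(5673549120382)/101244)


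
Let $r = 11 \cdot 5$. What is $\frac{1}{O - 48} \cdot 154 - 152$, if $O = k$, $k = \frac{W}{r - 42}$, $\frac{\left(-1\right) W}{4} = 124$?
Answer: $- \frac{12303}{80} \approx -153.79$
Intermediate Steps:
$r = 55$
$W = -496$ ($W = \left(-4\right) 124 = -496$)
$k = - \frac{496}{13}$ ($k = - \frac{496}{55 - 42} = - \frac{496}{13} \approx -38.154$)
$O = - \frac{496}{13} \approx -38.154$
$\frac{1}{O - 48} \cdot 154 - 152 = \frac{1}{- \frac{496}{13} - 48} \cdot 154 - 152 = \frac{1}{- \frac{1120}{13}} \cdot 154 - 152 = \left(- \frac{13}{1120}\right) 154 - 152 = - \frac{143}{80} - 152 = - \frac{12303}{80}$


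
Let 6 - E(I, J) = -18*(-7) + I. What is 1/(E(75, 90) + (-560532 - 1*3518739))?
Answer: -1/4079466 ≈ -2.4513e-7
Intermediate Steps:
E(I, J) = -120 - I (E(I, J) = 6 - (-18*(-7) + I) = 6 - (126 + I) = 6 + (-126 - I) = -120 - I)
1/(E(75, 90) + (-560532 - 1*3518739)) = 1/((-120 - 1*75) + (-560532 - 1*3518739)) = 1/((-120 - 75) + (-560532 - 3518739)) = 1/(-195 - 4079271) = 1/(-4079466) = -1/4079466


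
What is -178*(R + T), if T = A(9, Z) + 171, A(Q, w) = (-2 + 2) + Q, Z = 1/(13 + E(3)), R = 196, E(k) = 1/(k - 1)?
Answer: -66928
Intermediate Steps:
E(k) = 1/(-1 + k)
Z = 2/27 (Z = 1/(13 + 1/(-1 + 3)) = 1/(13 + 1/2) = 1/(13 + ½) = 1/(27/2) = 2/27 ≈ 0.074074)
A(Q, w) = Q (A(Q, w) = 0 + Q = Q)
T = 180 (T = 9 + 171 = 180)
-178*(R + T) = -178*(196 + 180) = -178*376 = -66928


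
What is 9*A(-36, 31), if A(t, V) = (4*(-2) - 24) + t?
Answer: -612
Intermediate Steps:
A(t, V) = -32 + t (A(t, V) = (-8 - 24) + t = -32 + t)
9*A(-36, 31) = 9*(-32 - 36) = 9*(-68) = -612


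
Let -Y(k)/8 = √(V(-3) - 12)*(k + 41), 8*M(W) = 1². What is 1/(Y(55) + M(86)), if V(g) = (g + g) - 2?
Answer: 8/754974721 + 98304*I*√5/754974721 ≈ 1.0596e-8 + 0.00029115*I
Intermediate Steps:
M(W) = ⅛ (M(W) = (⅛)*1² = (⅛)*1 = ⅛)
V(g) = -2 + 2*g (V(g) = 2*g - 2 = -2 + 2*g)
Y(k) = -16*I*√5*(41 + k) (Y(k) = -8*√((-2 + 2*(-3)) - 12)*(k + 41) = -8*√((-2 - 6) - 12)*(41 + k) = -8*√(-8 - 12)*(41 + k) = -8*√(-20)*(41 + k) = -8*2*I*√5*(41 + k) = -16*I*√5*(41 + k))
1/(Y(55) + M(86)) = 1/(16*I*√5*(-41 - 1*55) + ⅛) = 1/(16*I*√5*(-41 - 55) + ⅛) = 1/(16*I*√5*(-96) + ⅛) = 1/(-1536*I*√5 + ⅛) = 1/(⅛ - 1536*I*√5)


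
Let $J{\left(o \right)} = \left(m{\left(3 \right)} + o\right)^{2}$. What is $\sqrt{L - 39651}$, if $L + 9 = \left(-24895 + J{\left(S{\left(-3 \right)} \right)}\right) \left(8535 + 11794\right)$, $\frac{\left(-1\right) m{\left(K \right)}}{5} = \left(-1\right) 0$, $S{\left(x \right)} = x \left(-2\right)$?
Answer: $i \sqrt{505398271} \approx 22481.0 i$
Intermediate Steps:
$S{\left(x \right)} = - 2 x$
$m{\left(K \right)} = 0$ ($m{\left(K \right)} = - 5 \left(\left(-1\right) 0\right) = \left(-5\right) 0 = 0$)
$J{\left(o \right)} = o^{2}$ ($J{\left(o \right)} = \left(0 + o\right)^{2} = o^{2}$)
$L = -505358620$ ($L = -9 + \left(-24895 + \left(\left(-2\right) \left(-3\right)\right)^{2}\right) \left(8535 + 11794\right) = -9 + \left(-24895 + 6^{2}\right) 20329 = -9 + \left(-24895 + 36\right) 20329 = -9 - 505358611 = -505358620$)
$\sqrt{L - 39651} = \sqrt{-505358620 - 39651} = \sqrt{-505398271} = i \sqrt{505398271}$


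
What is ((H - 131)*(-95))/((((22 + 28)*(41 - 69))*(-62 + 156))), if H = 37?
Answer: -19/280 ≈ -0.067857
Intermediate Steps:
((H - 131)*(-95))/((((22 + 28)*(41 - 69))*(-62 + 156))) = ((37 - 131)*(-95))/((((22 + 28)*(41 - 69))*(-62 + 156))) = (-94*(-95))/(((50*(-28))*94)) = 8930/((-1400*94)) = 8930/(-131600) = 8930*(-1/131600) = -19/280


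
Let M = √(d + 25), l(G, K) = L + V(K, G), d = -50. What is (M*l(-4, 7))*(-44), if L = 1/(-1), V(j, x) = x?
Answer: 1100*I ≈ 1100.0*I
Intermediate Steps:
L = -1
l(G, K) = -1 + G
M = 5*I (M = √(-50 + 25) = √(-25) = 5*I ≈ 5.0*I)
(M*l(-4, 7))*(-44) = ((5*I)*(-1 - 4))*(-44) = ((5*I)*(-5))*(-44) = -25*I*(-44) = 1100*I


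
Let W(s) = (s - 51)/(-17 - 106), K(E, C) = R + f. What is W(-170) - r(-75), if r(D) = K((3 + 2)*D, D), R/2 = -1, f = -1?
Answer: 590/123 ≈ 4.7967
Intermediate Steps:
R = -2 (R = 2*(-1) = -2)
K(E, C) = -3 (K(E, C) = -2 - 1 = -3)
r(D) = -3
W(s) = 17/41 - s/123 (W(s) = (-51 + s)/(-123) = (-51 + s)*(-1/123) = 17/41 - s/123)
W(-170) - r(-75) = (17/41 - 1/123*(-170)) - 1*(-3) = (17/41 + 170/123) + 3 = 221/123 + 3 = 590/123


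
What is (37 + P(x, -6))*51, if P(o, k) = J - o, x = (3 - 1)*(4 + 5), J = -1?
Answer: 918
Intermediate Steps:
x = 18 (x = 2*9 = 18)
P(o, k) = -1 - o
(37 + P(x, -6))*51 = (37 + (-1 - 1*18))*51 = (37 + (-1 - 18))*51 = (37 - 19)*51 = 18*51 = 918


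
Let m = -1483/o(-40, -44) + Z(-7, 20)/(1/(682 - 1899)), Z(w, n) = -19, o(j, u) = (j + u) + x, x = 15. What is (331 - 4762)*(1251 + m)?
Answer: -2486217853/23 ≈ -1.0810e+8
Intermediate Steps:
o(j, u) = 15 + j + u (o(j, u) = (j + u) + 15 = 15 + j + u)
m = 1596970/69 (m = -1483/(15 - 40 - 44) - 19/(1/(682 - 1899)) = -1483/(-69) - 19/(1/(-1217)) = -1483*(-1/69) - 19/(-1/1217) = 1483/69 - 19*(-1217) = 1483/69 + 23123 = 1596970/69 ≈ 23145.)
(331 - 4762)*(1251 + m) = (331 - 4762)*(1251 + 1596970/69) = -4431*1683289/69 = -2486217853/23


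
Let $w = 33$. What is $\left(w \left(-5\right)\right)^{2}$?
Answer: $27225$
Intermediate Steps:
$\left(w \left(-5\right)\right)^{2} = \left(33 \left(-5\right)\right)^{2} = \left(-165\right)^{2} = 27225$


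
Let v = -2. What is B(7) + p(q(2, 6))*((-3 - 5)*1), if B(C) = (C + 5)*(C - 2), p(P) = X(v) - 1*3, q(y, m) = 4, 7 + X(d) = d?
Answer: 156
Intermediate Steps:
X(d) = -7 + d
p(P) = -12 (p(P) = (-7 - 2) - 1*3 = -9 - 3 = -12)
B(C) = (-2 + C)*(5 + C) (B(C) = (5 + C)*(-2 + C) = (-2 + C)*(5 + C))
B(7) + p(q(2, 6))*((-3 - 5)*1) = (-10 + 7**2 + 3*7) - 12*(-3 - 5) = (-10 + 49 + 21) - (-96) = 60 - 12*(-8) = 60 + 96 = 156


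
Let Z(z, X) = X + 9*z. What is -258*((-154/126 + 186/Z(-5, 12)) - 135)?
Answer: 1207784/33 ≈ 36600.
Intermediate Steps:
-258*((-154/126 + 186/Z(-5, 12)) - 135) = -258*((-154/126 + 186/(12 + 9*(-5))) - 135) = -258*((-154*1/126 + 186/(12 - 45)) - 135) = -258*((-11/9 + 186/(-33)) - 135) = -258*((-11/9 + 186*(-1/33)) - 135) = -258*((-11/9 - 62/11) - 135) = -258*(-679/99 - 135) = -258*(-14044/99) = 1207784/33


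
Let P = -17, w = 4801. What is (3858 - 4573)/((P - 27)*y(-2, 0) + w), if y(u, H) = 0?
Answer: -715/4801 ≈ -0.14893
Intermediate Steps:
(3858 - 4573)/((P - 27)*y(-2, 0) + w) = (3858 - 4573)/((-17 - 27)*0 + 4801) = -715/(-44*0 + 4801) = -715/(0 + 4801) = -715/4801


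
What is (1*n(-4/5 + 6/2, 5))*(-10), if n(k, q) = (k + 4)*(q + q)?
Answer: -620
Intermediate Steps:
n(k, q) = 2*q*(4 + k) (n(k, q) = (4 + k)*(2*q) = 2*q*(4 + k))
(1*n(-4/5 + 6/2, 5))*(-10) = (1*(2*5*(4 + (-4/5 + 6/2))))*(-10) = (1*(2*5*(4 + (-4*1/5 + 6*(1/2)))))*(-10) = (1*(2*5*(4 + (-4/5 + 3))))*(-10) = (1*(2*5*(4 + 11/5)))*(-10) = (1*(2*5*(31/5)))*(-10) = (1*62)*(-10) = 62*(-10) = -620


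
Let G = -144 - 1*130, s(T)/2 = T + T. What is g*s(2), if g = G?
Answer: -2192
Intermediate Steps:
s(T) = 4*T (s(T) = 2*(T + T) = 2*(2*T) = 4*T)
G = -274 (G = -144 - 130 = -274)
g = -274
g*s(2) = -1096*2 = -274*8 = -2192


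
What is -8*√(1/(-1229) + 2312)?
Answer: -8*√3492138363/1229 ≈ -384.67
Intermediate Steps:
-8*√(1/(-1229) + 2312) = -8*√(-1/1229 + 2312) = -8*√3492138363/1229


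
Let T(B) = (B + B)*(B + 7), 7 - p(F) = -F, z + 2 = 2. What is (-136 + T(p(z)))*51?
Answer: 3060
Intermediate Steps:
z = 0 (z = -2 + 2 = 0)
p(F) = 7 + F (p(F) = 7 - (-1)*F = 7 + F)
T(B) = 2*B*(7 + B) (T(B) = (2*B)*(7 + B) = 2*B*(7 + B))
(-136 + T(p(z)))*51 = (-136 + 2*(7 + 0)*(7 + (7 + 0)))*51 = (-136 + 2*7*(7 + 7))*51 = (-136 + 2*7*14)*51 = (-136 + 196)*51 = 60*51 = 3060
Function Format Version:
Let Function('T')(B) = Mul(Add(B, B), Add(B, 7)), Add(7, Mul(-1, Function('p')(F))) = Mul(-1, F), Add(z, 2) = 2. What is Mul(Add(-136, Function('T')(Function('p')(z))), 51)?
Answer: 3060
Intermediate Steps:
z = 0 (z = Add(-2, 2) = 0)
Function('p')(F) = Add(7, F) (Function('p')(F) = Add(7, Mul(-1, Mul(-1, F))) = Add(7, F))
Function('T')(B) = Mul(2, B, Add(7, B)) (Function('T')(B) = Mul(Mul(2, B), Add(7, B)) = Mul(2, B, Add(7, B)))
Mul(Add(-136, Function('T')(Function('p')(z))), 51) = Mul(Add(-136, Mul(2, Add(7, 0), Add(7, Add(7, 0)))), 51) = Mul(Add(-136, Mul(2, 7, Add(7, 7))), 51) = Mul(Add(-136, Mul(2, 7, 14)), 51) = Mul(Add(-136, 196), 51) = Mul(60, 51) = 3060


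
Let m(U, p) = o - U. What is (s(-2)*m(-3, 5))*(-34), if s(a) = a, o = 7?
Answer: 680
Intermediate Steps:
m(U, p) = 7 - U
(s(-2)*m(-3, 5))*(-34) = -2*(7 - 1*(-3))*(-34) = -2*(7 + 3)*(-34) = -2*10*(-34) = -20*(-34) = 680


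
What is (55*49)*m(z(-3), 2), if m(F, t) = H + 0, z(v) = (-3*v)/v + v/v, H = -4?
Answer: -10780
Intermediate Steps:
z(v) = -2 (z(v) = -3 + 1 = -2)
m(F, t) = -4 (m(F, t) = -4 + 0 = -4)
(55*49)*m(z(-3), 2) = (55*49)*(-4) = 2695*(-4) = -10780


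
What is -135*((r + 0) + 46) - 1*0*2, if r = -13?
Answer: -4455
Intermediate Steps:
-135*((r + 0) + 46) - 1*0*2 = -135*((-13 + 0) + 46) - 1*0*2 = -135*(-13 + 46) + 0*2 = -135*33 + 0 = -4455 + 0 = -4455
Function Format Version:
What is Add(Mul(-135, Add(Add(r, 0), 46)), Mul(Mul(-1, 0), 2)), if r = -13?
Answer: -4455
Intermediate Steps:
Add(Mul(-135, Add(Add(r, 0), 46)), Mul(Mul(-1, 0), 2)) = Add(Mul(-135, Add(Add(-13, 0), 46)), Mul(Mul(-1, 0), 2)) = Add(Mul(-135, Add(-13, 46)), Mul(0, 2)) = Add(Mul(-135, 33), 0) = Add(-4455, 0) = -4455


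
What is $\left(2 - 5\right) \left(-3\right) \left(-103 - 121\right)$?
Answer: $-2016$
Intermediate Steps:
$\left(2 - 5\right) \left(-3\right) \left(-103 - 121\right) = \left(-3\right) \left(-3\right) \left(-224\right) = 9 \left(-224\right) = -2016$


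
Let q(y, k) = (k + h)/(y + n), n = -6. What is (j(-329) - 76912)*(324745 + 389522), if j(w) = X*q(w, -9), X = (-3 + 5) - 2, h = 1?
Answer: -54935703504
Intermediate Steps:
X = 0 (X = 2 - 2 = 0)
q(y, k) = (1 + k)/(-6 + y) (q(y, k) = (k + 1)/(y - 6) = (1 + k)/(-6 + y))
j(w) = 0 (j(w) = 0*((1 - 9)/(-6 + w)) = 0*(-8/(-6 + w)) = 0)
(j(-329) - 76912)*(324745 + 389522) = (0 - 76912)*(324745 + 389522) = -76912*714267 = -54935703504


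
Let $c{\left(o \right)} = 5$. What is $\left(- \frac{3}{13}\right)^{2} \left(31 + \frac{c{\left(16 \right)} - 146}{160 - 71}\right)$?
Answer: $\frac{23562}{15041} \approx 1.5665$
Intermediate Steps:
$\left(- \frac{3}{13}\right)^{2} \left(31 + \frac{c{\left(16 \right)} - 146}{160 - 71}\right) = \left(- \frac{3}{13}\right)^{2} \left(31 + \frac{5 - 146}{160 - 71}\right) = \left(\left(-3\right) \frac{1}{13}\right)^{2} \left(31 - \frac{141}{89}\right) = \left(- \frac{3}{13}\right)^{2} \left(31 - \frac{141}{89}\right) = \frac{9 \left(31 - \frac{141}{89}\right)}{169} = \frac{9}{169} \cdot \frac{2618}{89} = \frac{23562}{15041}$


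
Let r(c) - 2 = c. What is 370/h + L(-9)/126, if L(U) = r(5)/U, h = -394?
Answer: -30167/31914 ≈ -0.94526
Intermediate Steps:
r(c) = 2 + c
L(U) = 7/U (L(U) = (2 + 5)/U = 7/U)
370/h + L(-9)/126 = 370/(-394) + (7/(-9))/126 = 370*(-1/394) + (7*(-⅑))*(1/126) = -185/197 - 7/9*1/126 = -185/197 - 1/162 = -30167/31914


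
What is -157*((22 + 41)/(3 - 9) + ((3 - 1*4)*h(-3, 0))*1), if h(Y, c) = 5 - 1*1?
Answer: 4553/2 ≈ 2276.5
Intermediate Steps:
h(Y, c) = 4 (h(Y, c) = 5 - 1 = 4)
-157*((22 + 41)/(3 - 9) + ((3 - 1*4)*h(-3, 0))*1) = -157*((22 + 41)/(3 - 9) + ((3 - 1*4)*4)*1) = -157*(63/(-6) + ((3 - 4)*4)*1) = -157*(63*(-⅙) - 1*4*1) = -157*(-21/2 - 4*1) = -157*(-21/2 - 4) = -157*(-29/2) = 4553/2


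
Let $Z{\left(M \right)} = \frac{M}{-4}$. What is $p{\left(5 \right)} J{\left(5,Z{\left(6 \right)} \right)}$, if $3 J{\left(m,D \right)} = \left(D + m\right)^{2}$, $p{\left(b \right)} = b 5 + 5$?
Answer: $\frac{245}{2} \approx 122.5$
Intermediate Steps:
$p{\left(b \right)} = 5 + 5 b$ ($p{\left(b \right)} = 5 b + 5 = 5 + 5 b$)
$Z{\left(M \right)} = - \frac{M}{4}$ ($Z{\left(M \right)} = M \left(- \frac{1}{4}\right) = - \frac{M}{4}$)
$J{\left(m,D \right)} = \frac{\left(D + m\right)^{2}}{3}$
$p{\left(5 \right)} J{\left(5,Z{\left(6 \right)} \right)} = \left(5 + 5 \cdot 5\right) \frac{\left(\left(- \frac{1}{4}\right) 6 + 5\right)^{2}}{3} = \left(5 + 25\right) \frac{\left(- \frac{3}{2} + 5\right)^{2}}{3} = 30 \frac{\left(\frac{7}{2}\right)^{2}}{3} = 30 \cdot \frac{1}{3} \cdot \frac{49}{4} = 30 \cdot \frac{49}{12} = \frac{245}{2}$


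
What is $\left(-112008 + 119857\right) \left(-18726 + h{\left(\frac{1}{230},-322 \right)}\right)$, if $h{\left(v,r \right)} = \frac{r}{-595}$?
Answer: $- \frac{12492970736}{85} \approx -1.4698 \cdot 10^{8}$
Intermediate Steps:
$h{\left(v,r \right)} = - \frac{r}{595}$ ($h{\left(v,r \right)} = r \left(- \frac{1}{595}\right) = - \frac{r}{595}$)
$\left(-112008 + 119857\right) \left(-18726 + h{\left(\frac{1}{230},-322 \right)}\right) = \left(-112008 + 119857\right) \left(-18726 - - \frac{46}{85}\right) = 7849 \left(-18726 + \frac{46}{85}\right) = 7849 \left(- \frac{1591664}{85}\right) = - \frac{12492970736}{85}$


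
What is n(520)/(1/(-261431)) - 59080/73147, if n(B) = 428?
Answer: -8184598415876/73147 ≈ -1.1189e+8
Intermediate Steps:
n(520)/(1/(-261431)) - 59080/73147 = 428/(1/(-261431)) - 59080/73147 = 428/(-1/261431) - 59080*1/73147 = 428*(-261431) - 59080/73147 = -111892468 - 59080/73147 = -8184598415876/73147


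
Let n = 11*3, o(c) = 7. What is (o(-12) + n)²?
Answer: 1600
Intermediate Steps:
n = 33
(o(-12) + n)² = (7 + 33)² = 40² = 1600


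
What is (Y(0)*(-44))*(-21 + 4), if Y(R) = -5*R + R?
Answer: 0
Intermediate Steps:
Y(R) = -4*R
(Y(0)*(-44))*(-21 + 4) = (-4*0*(-44))*(-21 + 4) = (0*(-44))*(-17) = 0*(-17) = 0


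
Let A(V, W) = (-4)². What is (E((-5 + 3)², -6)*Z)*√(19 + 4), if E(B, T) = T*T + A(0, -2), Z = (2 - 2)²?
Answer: 0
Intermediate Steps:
A(V, W) = 16
Z = 0 (Z = 0² = 0)
E(B, T) = 16 + T² (E(B, T) = T*T + 16 = T² + 16 = 16 + T²)
(E((-5 + 3)², -6)*Z)*√(19 + 4) = ((16 + (-6)²)*0)*√(19 + 4) = ((16 + 36)*0)*√23 = (52*0)*√23 = 0*√23 = 0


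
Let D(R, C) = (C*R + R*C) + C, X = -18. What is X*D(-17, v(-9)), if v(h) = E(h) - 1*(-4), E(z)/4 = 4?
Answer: 11880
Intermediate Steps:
E(z) = 16 (E(z) = 4*4 = 16)
v(h) = 20 (v(h) = 16 - 1*(-4) = 16 + 4 = 20)
D(R, C) = C + 2*C*R (D(R, C) = (C*R + C*R) + C = 2*C*R + C = C + 2*C*R)
X*D(-17, v(-9)) = -360*(1 + 2*(-17)) = -360*(1 - 34) = -360*(-33) = -18*(-660) = 11880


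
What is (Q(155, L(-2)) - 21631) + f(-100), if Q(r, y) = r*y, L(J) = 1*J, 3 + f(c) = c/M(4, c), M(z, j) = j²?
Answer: -2194401/100 ≈ -21944.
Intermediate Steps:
f(c) = -3 + 1/c (f(c) = -3 + c/(c²) = -3 + c/c² = -3 + 1/c)
L(J) = J
(Q(155, L(-2)) - 21631) + f(-100) = (155*(-2) - 21631) + (-3 + 1/(-100)) = (-310 - 21631) + (-3 - 1/100) = -21941 - 301/100 = -2194401/100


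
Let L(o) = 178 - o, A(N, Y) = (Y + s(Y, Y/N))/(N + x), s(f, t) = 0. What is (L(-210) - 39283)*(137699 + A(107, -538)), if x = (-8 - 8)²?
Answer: -648045140035/121 ≈ -5.3557e+9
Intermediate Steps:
x = 256 (x = (-16)² = 256)
A(N, Y) = Y/(256 + N) (A(N, Y) = (Y + 0)/(N + 256) = Y/(256 + N))
(L(-210) - 39283)*(137699 + A(107, -538)) = ((178 - 1*(-210)) - 39283)*(137699 - 538/(256 + 107)) = ((178 + 210) - 39283)*(137699 - 538/363) = (388 - 39283)*(137699 - 538*1/363) = -38895*(137699 - 538/363) = -38895*49984199/363 = -648045140035/121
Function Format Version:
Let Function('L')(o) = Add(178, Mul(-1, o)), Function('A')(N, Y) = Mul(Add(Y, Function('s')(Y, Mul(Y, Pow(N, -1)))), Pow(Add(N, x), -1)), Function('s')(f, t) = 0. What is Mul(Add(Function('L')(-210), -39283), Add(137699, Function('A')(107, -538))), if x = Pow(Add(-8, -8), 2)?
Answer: Rational(-648045140035, 121) ≈ -5.3557e+9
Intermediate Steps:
x = 256 (x = Pow(-16, 2) = 256)
Function('A')(N, Y) = Mul(Y, Pow(Add(256, N), -1)) (Function('A')(N, Y) = Mul(Add(Y, 0), Pow(Add(N, 256), -1)) = Mul(Y, Pow(Add(256, N), -1)))
Mul(Add(Function('L')(-210), -39283), Add(137699, Function('A')(107, -538))) = Mul(Add(Add(178, Mul(-1, -210)), -39283), Add(137699, Mul(-538, Pow(Add(256, 107), -1)))) = Mul(Add(Add(178, 210), -39283), Add(137699, Mul(-538, Pow(363, -1)))) = Mul(Add(388, -39283), Add(137699, Mul(-538, Rational(1, 363)))) = Mul(-38895, Add(137699, Rational(-538, 363))) = Mul(-38895, Rational(49984199, 363)) = Rational(-648045140035, 121)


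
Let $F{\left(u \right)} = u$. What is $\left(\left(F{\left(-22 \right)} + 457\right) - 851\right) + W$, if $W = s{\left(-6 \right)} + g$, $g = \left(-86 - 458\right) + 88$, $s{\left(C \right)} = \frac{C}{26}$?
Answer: $- \frac{11339}{13} \approx -872.23$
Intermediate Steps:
$s{\left(C \right)} = \frac{C}{26}$ ($s{\left(C \right)} = C \frac{1}{26} = \frac{C}{26}$)
$g = -456$ ($g = -544 + 88 = -456$)
$W = - \frac{5931}{13}$ ($W = \frac{1}{26} \left(-6\right) - 456 = - \frac{3}{13} - 456 = - \frac{5931}{13} \approx -456.23$)
$\left(\left(F{\left(-22 \right)} + 457\right) - 851\right) + W = \left(\left(-22 + 457\right) - 851\right) - \frac{5931}{13} = \left(435 - 851\right) - \frac{5931}{13} = -416 - \frac{5931}{13} = - \frac{11339}{13}$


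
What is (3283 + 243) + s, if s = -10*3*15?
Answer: 3076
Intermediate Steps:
s = -450 (s = -30*15 = -450)
(3283 + 243) + s = (3283 + 243) - 450 = 3526 - 450 = 3076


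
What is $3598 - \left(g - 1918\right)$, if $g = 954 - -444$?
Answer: $4118$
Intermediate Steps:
$g = 1398$ ($g = 954 + 444 = 1398$)
$3598 - \left(g - 1918\right) = 3598 - \left(1398 - 1918\right) = 3598 - -520 = 3598 + 520 = 4118$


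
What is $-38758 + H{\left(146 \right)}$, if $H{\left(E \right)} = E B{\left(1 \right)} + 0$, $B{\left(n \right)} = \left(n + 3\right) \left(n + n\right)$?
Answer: $-37590$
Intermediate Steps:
$B{\left(n \right)} = 2 n \left(3 + n\right)$ ($B{\left(n \right)} = \left(3 + n\right) 2 n = 2 n \left(3 + n\right)$)
$H{\left(E \right)} = 8 E$ ($H{\left(E \right)} = E 2 \cdot 1 \left(3 + 1\right) + 0 = E 2 \cdot 1 \cdot 4 + 0 = E 8 + 0 = 8 E + 0 = 8 E$)
$-38758 + H{\left(146 \right)} = -38758 + 8 \cdot 146 = -38758 + 1168 = -37590$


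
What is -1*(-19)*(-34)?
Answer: -646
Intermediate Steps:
-1*(-19)*(-34) = 19*(-34) = -646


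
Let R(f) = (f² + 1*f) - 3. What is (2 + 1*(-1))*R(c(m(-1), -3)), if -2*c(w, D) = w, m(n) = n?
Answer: -9/4 ≈ -2.2500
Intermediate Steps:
c(w, D) = -w/2
R(f) = -3 + f + f² (R(f) = (f² + f) - 3 = (f + f²) - 3 = -3 + f + f²)
(2 + 1*(-1))*R(c(m(-1), -3)) = (2 + 1*(-1))*(-3 - ½*(-1) + (-½*(-1))²) = (2 - 1)*(-3 + ½ + (½)²) = 1*(-3 + ½ + ¼) = 1*(-9/4) = -9/4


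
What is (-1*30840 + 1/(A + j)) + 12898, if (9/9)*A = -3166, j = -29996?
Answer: -594992605/33162 ≈ -17942.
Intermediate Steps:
A = -3166
(-1*30840 + 1/(A + j)) + 12898 = (-1*30840 + 1/(-3166 - 29996)) + 12898 = (-30840 + 1/(-33162)) + 12898 = (-30840 - 1/33162) + 12898 = -1022716081/33162 + 12898 = -594992605/33162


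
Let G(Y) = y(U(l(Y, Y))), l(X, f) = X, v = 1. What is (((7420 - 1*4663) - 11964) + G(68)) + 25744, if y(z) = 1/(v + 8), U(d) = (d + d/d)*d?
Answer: 148834/9 ≈ 16537.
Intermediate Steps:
U(d) = d*(1 + d) (U(d) = (d + 1)*d = (1 + d)*d = d*(1 + d))
y(z) = ⅑ (y(z) = 1/(1 + 8) = 1/9 = ⅑)
G(Y) = ⅑
(((7420 - 1*4663) - 11964) + G(68)) + 25744 = (((7420 - 1*4663) - 11964) + ⅑) + 25744 = (((7420 - 4663) - 11964) + ⅑) + 25744 = ((2757 - 11964) + ⅑) + 25744 = (-9207 + ⅑) + 25744 = -82862/9 + 25744 = 148834/9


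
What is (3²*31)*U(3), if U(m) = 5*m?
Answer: 4185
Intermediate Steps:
(3²*31)*U(3) = (3²*31)*(5*3) = (9*31)*15 = 279*15 = 4185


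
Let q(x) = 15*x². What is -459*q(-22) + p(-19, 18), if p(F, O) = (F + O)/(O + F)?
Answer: -3332339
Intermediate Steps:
p(F, O) = 1 (p(F, O) = (F + O)/(F + O) = 1)
-459*q(-22) + p(-19, 18) = -6885*(-22)² + 1 = -6885*484 + 1 = -459*7260 + 1 = -3332340 + 1 = -3332339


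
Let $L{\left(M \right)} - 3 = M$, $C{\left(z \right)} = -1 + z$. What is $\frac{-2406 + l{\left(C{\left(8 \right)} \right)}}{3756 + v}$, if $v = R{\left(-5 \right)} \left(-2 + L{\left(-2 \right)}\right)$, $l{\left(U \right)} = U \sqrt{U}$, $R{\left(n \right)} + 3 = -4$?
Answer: $- \frac{2406}{3763} + \frac{7 \sqrt{7}}{3763} \approx -0.63446$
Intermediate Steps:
$R{\left(n \right)} = -7$ ($R{\left(n \right)} = -3 - 4 = -7$)
$L{\left(M \right)} = 3 + M$
$l{\left(U \right)} = U^{\frac{3}{2}}$
$v = 7$ ($v = - 7 \left(-2 + \left(3 - 2\right)\right) = - 7 \left(-2 + 1\right) = \left(-7\right) \left(-1\right) = 7$)
$\frac{-2406 + l{\left(C{\left(8 \right)} \right)}}{3756 + v} = \frac{-2406 + \left(-1 + 8\right)^{\frac{3}{2}}}{3756 + 7} = \frac{-2406 + 7^{\frac{3}{2}}}{3763} = \left(-2406 + 7 \sqrt{7}\right) \frac{1}{3763} = - \frac{2406}{3763} + \frac{7 \sqrt{7}}{3763}$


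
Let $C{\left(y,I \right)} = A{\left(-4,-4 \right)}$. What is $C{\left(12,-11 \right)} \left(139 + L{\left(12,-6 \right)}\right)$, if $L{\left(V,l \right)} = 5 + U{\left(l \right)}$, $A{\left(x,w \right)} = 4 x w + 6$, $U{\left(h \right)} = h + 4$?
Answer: $9940$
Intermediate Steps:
$U{\left(h \right)} = 4 + h$
$A{\left(x,w \right)} = 6 + 4 w x$ ($A{\left(x,w \right)} = 4 w x + 6 = 6 + 4 w x$)
$C{\left(y,I \right)} = 70$ ($C{\left(y,I \right)} = 6 + 4 \left(-4\right) \left(-4\right) = 6 + 64 = 70$)
$L{\left(V,l \right)} = 9 + l$ ($L{\left(V,l \right)} = 5 + \left(4 + l\right) = 9 + l$)
$C{\left(12,-11 \right)} \left(139 + L{\left(12,-6 \right)}\right) = 70 \left(139 + \left(9 - 6\right)\right) = 70 \left(139 + 3\right) = 70 \cdot 142 = 9940$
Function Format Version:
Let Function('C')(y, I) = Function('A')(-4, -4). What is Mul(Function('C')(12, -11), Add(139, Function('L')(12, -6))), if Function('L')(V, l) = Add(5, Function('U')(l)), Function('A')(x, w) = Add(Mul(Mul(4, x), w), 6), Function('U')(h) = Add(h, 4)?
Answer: 9940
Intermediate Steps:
Function('U')(h) = Add(4, h)
Function('A')(x, w) = Add(6, Mul(4, w, x)) (Function('A')(x, w) = Add(Mul(4, w, x), 6) = Add(6, Mul(4, w, x)))
Function('C')(y, I) = 70 (Function('C')(y, I) = Add(6, Mul(4, -4, -4)) = Add(6, 64) = 70)
Function('L')(V, l) = Add(9, l) (Function('L')(V, l) = Add(5, Add(4, l)) = Add(9, l))
Mul(Function('C')(12, -11), Add(139, Function('L')(12, -6))) = Mul(70, Add(139, Add(9, -6))) = Mul(70, Add(139, 3)) = Mul(70, 142) = 9940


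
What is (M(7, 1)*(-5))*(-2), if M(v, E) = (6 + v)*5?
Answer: 650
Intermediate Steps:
M(v, E) = 30 + 5*v
(M(7, 1)*(-5))*(-2) = ((30 + 5*7)*(-5))*(-2) = ((30 + 35)*(-5))*(-2) = (65*(-5))*(-2) = -325*(-2) = 650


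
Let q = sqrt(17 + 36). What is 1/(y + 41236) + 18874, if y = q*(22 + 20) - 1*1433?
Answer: 564149315337/29890289 - 42*sqrt(53)/1584185317 ≈ 18874.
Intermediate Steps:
q = sqrt(53) ≈ 7.2801
y = -1433 + 42*sqrt(53) (y = sqrt(53)*(22 + 20) - 1*1433 = sqrt(53)*42 - 1433 = 42*sqrt(53) - 1433 = -1433 + 42*sqrt(53) ≈ -1127.2)
1/(y + 41236) + 18874 = 1/((-1433 + 42*sqrt(53)) + 41236) + 18874 = 1/(39803 + 42*sqrt(53)) + 18874 = 18874 + 1/(39803 + 42*sqrt(53))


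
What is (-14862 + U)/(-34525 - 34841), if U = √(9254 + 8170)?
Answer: 2455/11561 ≈ 0.21235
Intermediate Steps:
U = 132 (U = √17424 = 132)
(-14862 + U)/(-34525 - 34841) = (-14862 + 132)/(-34525 - 34841) = -14730/(-69366) = -14730*(-1/69366) = 2455/11561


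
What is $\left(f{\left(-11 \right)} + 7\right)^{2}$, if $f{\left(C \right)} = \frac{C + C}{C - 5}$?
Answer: $\frac{4489}{64} \approx 70.141$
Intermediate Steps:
$f{\left(C \right)} = \frac{2 C}{-5 + C}$
$\left(f{\left(-11 \right)} + 7\right)^{2} = \left(2 \left(-11\right) \frac{1}{-5 - 11} + 7\right)^{2} = \left(2 \left(-11\right) \frac{1}{-16} + 7\right)^{2} = \left(2 \left(-11\right) \left(- \frac{1}{16}\right) + 7\right)^{2} = \left(\frac{11}{8} + 7\right)^{2} = \left(\frac{67}{8}\right)^{2} = \frac{4489}{64}$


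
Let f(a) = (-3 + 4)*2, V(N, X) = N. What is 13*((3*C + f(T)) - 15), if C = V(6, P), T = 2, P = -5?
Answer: 65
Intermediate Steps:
C = 6
f(a) = 2 (f(a) = 1*2 = 2)
13*((3*C + f(T)) - 15) = 13*((3*6 + 2) - 15) = 13*((18 + 2) - 15) = 13*(20 - 15) = 13*5 = 65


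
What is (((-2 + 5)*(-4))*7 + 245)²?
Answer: 25921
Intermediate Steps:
(((-2 + 5)*(-4))*7 + 245)² = ((3*(-4))*7 + 245)² = (-12*7 + 245)² = (-84 + 245)² = 161² = 25921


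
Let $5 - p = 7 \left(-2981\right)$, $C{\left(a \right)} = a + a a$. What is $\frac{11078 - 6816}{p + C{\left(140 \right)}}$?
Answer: $\frac{2131}{20306} \approx 0.10494$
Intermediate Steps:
$C{\left(a \right)} = a + a^{2}$
$p = 20872$ ($p = 5 - 7 \left(-2981\right) = 5 - -20867 = 5 + 20867 = 20872$)
$\frac{11078 - 6816}{p + C{\left(140 \right)}} = \frac{11078 - 6816}{20872 + 140 \left(1 + 140\right)} = \frac{4262}{20872 + 140 \cdot 141} = \frac{4262}{20872 + 19740} = \frac{4262}{40612} = 4262 \cdot \frac{1}{40612} = \frac{2131}{20306}$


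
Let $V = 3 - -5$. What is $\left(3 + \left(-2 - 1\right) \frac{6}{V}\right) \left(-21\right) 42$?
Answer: $- \frac{1323}{2} \approx -661.5$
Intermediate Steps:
$V = 8$ ($V = 3 + 5 = 8$)
$\left(3 + \left(-2 - 1\right) \frac{6}{V}\right) \left(-21\right) 42 = \left(3 + \left(-2 - 1\right) \frac{6}{8}\right) \left(-21\right) 42 = \left(3 + \left(-2 - 1\right) 6 \cdot \frac{1}{8}\right) \left(-21\right) 42 = \left(3 - \frac{9}{4}\right) \left(-21\right) 42 = \frac{3}{4} \left(-21\right) 42 = \left(- \frac{63}{4}\right) 42 = - \frac{1323}{2}$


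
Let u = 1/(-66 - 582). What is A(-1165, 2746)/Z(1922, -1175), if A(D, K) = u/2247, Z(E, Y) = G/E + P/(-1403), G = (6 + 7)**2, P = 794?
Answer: 1348283/938399698908 ≈ 1.4368e-6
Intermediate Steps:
G = 169 (G = 13**2 = 169)
u = -1/648 (u = 1/(-648) = -1/648 ≈ -0.0015432)
Z(E, Y) = -794/1403 + 169/E (Z(E, Y) = 169/E + 794/(-1403) = 169/E + 794*(-1/1403) = 169/E - 794/1403 = -794/1403 + 169/E)
A(D, K) = -1/1456056 (A(D, K) = -1/648/2247 = -1/648*1/2247 = -1/1456056)
A(-1165, 2746)/Z(1922, -1175) = -1/(1456056*(-794/1403 + 169/1922)) = -1/(1456056*(-1288961/2696566)) = -1/1456056*(-2696566/1288961) = 1348283/938399698908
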